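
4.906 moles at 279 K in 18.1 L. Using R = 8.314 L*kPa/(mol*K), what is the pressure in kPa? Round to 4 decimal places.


PV = nRT, solve for P = nRT / V.
nRT = 4.906 * 8.314 * 279 = 11379.987
P = 11379.987 / 18.1
P = 628.72856354 kPa, rounded to 4 dp:

628.7286 kPa


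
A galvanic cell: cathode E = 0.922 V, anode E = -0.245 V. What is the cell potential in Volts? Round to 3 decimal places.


Standard cell potential: E_cell = E_cathode - E_anode.
E_cell = 0.922 - (-0.245)
E_cell = 1.167 V, rounded to 3 dp:

1.167 V


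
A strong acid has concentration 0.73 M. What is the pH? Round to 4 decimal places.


A strong acid dissociates completely, so [H+] equals the given concentration.
pH = -log10([H+]) = -log10(0.73)
pH = 0.13667714, rounded to 4 dp:

0.1367


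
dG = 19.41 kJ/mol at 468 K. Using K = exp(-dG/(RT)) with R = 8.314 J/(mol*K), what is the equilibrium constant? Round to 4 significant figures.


dG is in kJ/mol; multiply by 1000 to match R in J/(mol*K).
RT = 8.314 * 468 = 3890.952 J/mol
exponent = -dG*1000 / (RT) = -(19.41*1000) / 3890.952 = -4.98849639
K = exp(-4.98849639)
K = 0.0068159053, rounded to 4 significant figures:

0.006816


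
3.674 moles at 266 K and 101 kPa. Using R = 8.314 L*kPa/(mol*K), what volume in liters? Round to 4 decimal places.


PV = nRT, solve for V = nRT / P.
nRT = 3.674 * 8.314 * 266 = 8125.1392
V = 8125.1392 / 101
V = 80.44692277 L, rounded to 4 dp:

80.4469 L


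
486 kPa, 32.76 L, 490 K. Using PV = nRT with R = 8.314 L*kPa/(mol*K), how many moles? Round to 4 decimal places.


PV = nRT, solve for n = PV / (RT).
PV = 486 * 32.76 = 15921.36
RT = 8.314 * 490 = 4073.86
n = 15921.36 / 4073.86
n = 3.90817554 mol, rounded to 4 dp:

3.9082 mol


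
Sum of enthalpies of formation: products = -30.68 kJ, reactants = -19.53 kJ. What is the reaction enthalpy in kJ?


dH_rxn = sum(dH_f products) - sum(dH_f reactants)
dH_rxn = -30.68 - (-19.53)
dH_rxn = -11.15 kJ:

-11.15 kJ


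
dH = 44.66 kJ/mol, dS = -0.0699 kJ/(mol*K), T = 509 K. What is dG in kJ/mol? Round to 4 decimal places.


Gibbs: dG = dH - T*dS (consistent units, dS already in kJ/(mol*K)).
T*dS = 509 * -0.0699 = -35.5791
dG = 44.66 - (-35.5791)
dG = 80.2391 kJ/mol, rounded to 4 dp:

80.2391 kJ/mol


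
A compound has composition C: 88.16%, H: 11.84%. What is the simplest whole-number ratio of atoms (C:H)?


Assume 100 g of compound, divide each mass% by atomic mass to get moles, then normalize by the smallest to get a raw atom ratio.
Moles per 100 g: C: 88.16/12.011 = 7.3399, H: 11.84/1.008 = 11.746
Raw ratio (divide by min = 7.3399): C: 1.0, H: 1.6
Multiply by 5 to clear fractions: C: 5.0 ~= 5, H: 8.001 ~= 8
Reduce by GCD to get the simplest whole-number ratio:

5:8


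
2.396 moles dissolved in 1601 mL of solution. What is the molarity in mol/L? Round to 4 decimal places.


Convert volume to liters: V_L = V_mL / 1000.
V_L = 1601 / 1000 = 1.601 L
M = n / V_L = 2.396 / 1.601
M = 1.49656465 mol/L, rounded to 4 dp:

1.4966 mol/L


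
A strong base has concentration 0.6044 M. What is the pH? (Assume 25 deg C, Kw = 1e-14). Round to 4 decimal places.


A strong base dissociates completely, so [OH-] equals the given concentration.
pOH = -log10([OH-]) = -log10(0.6044) = 0.218676
pH = 14 - pOH = 14 - 0.218676
pH = 13.781324, rounded to 4 dp:

13.7813


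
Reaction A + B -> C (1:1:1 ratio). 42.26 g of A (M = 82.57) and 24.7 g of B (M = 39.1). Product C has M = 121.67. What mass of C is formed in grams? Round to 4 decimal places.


Find moles of each reactant; the smaller value is the limiting reagent in a 1:1:1 reaction, so moles_C equals moles of the limiter.
n_A = mass_A / M_A = 42.26 / 82.57 = 0.511808 mol
n_B = mass_B / M_B = 24.7 / 39.1 = 0.631714 mol
Limiting reagent: A (smaller), n_limiting = 0.511808 mol
mass_C = n_limiting * M_C = 0.511808 * 121.67
mass_C = 62.27167936 g, rounded to 4 dp:

62.2717 g


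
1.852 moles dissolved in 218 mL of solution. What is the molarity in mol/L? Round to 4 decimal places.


Convert volume to liters: V_L = V_mL / 1000.
V_L = 218 / 1000 = 0.218 L
M = n / V_L = 1.852 / 0.218
M = 8.49541284 mol/L, rounded to 4 dp:

8.4954 mol/L


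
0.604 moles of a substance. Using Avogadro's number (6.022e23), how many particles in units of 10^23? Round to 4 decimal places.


N = n * NA, then divide by 1e23 for the requested units.
N / 1e23 = n * 6.022
N / 1e23 = 0.604 * 6.022
N / 1e23 = 3.637288, rounded to 4 dp:

3.6373


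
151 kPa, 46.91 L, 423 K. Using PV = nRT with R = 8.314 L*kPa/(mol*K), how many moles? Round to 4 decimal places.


PV = nRT, solve for n = PV / (RT).
PV = 151 * 46.91 = 7083.41
RT = 8.314 * 423 = 3516.822
n = 7083.41 / 3516.822
n = 2.01415084 mol, rounded to 4 dp:

2.0142 mol


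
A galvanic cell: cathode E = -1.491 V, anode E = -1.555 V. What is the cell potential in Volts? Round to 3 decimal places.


Standard cell potential: E_cell = E_cathode - E_anode.
E_cell = -1.491 - (-1.555)
E_cell = 0.064 V, rounded to 3 dp:

0.064 V


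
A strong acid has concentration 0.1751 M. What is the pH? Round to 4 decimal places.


A strong acid dissociates completely, so [H+] equals the given concentration.
pH = -log10([H+]) = -log10(0.1751)
pH = 0.75671385, rounded to 4 dp:

0.7567


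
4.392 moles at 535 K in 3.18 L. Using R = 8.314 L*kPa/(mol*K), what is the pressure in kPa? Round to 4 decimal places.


PV = nRT, solve for P = nRT / V.
nRT = 4.392 * 8.314 * 535 = 19535.5721
P = 19535.5721 / 3.18
P = 6143.26166667 kPa, rounded to 4 dp:

6143.2617 kPa


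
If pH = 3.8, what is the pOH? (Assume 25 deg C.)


At 25 deg C, pH + pOH = 14.
pOH = 14 - pH = 14 - 3.8
pOH = 10.2:

10.20


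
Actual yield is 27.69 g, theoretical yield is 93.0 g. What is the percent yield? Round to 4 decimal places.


% yield = 100 * actual / theoretical
% yield = 100 * 27.69 / 93.0
% yield = 29.77419355 %, rounded to 4 dp:

29.7742 %


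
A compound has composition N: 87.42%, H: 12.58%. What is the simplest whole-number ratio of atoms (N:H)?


Assume 100 g of compound, divide each mass% by atomic mass to get moles, then normalize by the smallest to get a raw atom ratio.
Moles per 100 g: N: 87.42/14.007 = 6.2412, H: 12.58/1.008 = 12.4802
Raw ratio (divide by min = 6.2412): N: 1.0, H: 2.0
Multiply by 1 to clear fractions: N: 1.0 ~= 1, H: 2.0 ~= 2
Reduce by GCD to get the simplest whole-number ratio:

1:2


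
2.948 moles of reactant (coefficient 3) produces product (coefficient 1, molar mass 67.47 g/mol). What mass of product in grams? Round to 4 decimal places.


Use the coefficient ratio to convert reactant moles to product moles, then multiply by the product's molar mass.
moles_P = moles_R * (coeff_P / coeff_R) = 2.948 * (1/3) = 0.982667
mass_P = moles_P * M_P = 0.982667 * 67.47
mass_P = 66.30054249 g, rounded to 4 dp:

66.3005 g


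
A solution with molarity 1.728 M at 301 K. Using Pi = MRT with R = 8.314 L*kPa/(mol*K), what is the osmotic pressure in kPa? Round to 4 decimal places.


Osmotic pressure (van't Hoff): Pi = M*R*T.
RT = 8.314 * 301 = 2502.514
Pi = 1.728 * 2502.514
Pi = 4324.344192 kPa, rounded to 4 dp:

4324.3442 kPa


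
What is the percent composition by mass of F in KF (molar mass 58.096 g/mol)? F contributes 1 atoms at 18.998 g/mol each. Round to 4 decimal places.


pct = 100 * (n_elem * M_elem) / M_total
mass_contribution = 1 * 18.998 = 18.998 g/mol
pct = 100 * 18.998 / 58.096
pct = 32.70104654 %, rounded to 4 dp:

32.7010 %


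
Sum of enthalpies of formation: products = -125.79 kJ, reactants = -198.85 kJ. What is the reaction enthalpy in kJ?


dH_rxn = sum(dH_f products) - sum(dH_f reactants)
dH_rxn = -125.79 - (-198.85)
dH_rxn = 73.06 kJ:

73.06 kJ


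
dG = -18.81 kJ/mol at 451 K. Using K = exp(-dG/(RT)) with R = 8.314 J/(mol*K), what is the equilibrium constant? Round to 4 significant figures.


dG is in kJ/mol; multiply by 1000 to match R in J/(mol*K).
RT = 8.314 * 451 = 3749.614 J/mol
exponent = -dG*1000 / (RT) = -(-18.81*1000) / 3749.614 = 5.01651637
K = exp(5.01651637)
K = 150.88476, rounded to 4 significant figures:

150.9


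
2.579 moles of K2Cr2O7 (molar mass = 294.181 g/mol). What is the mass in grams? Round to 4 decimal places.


mass = n * M
mass = 2.579 * 294.181
mass = 758.692799 g, rounded to 4 dp:

758.6928 g


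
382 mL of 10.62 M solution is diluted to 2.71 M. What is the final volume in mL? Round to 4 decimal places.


Dilution: M1*V1 = M2*V2, solve for V2.
V2 = M1*V1 / M2
V2 = 10.62 * 382 / 2.71
V2 = 4056.84 / 2.71
V2 = 1496.98892989 mL, rounded to 4 dp:

1496.9889 mL


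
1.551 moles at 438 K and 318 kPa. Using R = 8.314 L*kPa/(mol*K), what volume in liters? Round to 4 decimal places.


PV = nRT, solve for V = nRT / P.
nRT = 1.551 * 8.314 * 438 = 5648.0161
V = 5648.0161 / 318
V = 17.76105692 L, rounded to 4 dp:

17.7611 L


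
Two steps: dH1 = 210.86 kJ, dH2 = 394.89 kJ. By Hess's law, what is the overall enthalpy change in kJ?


Hess's law: enthalpy is a state function, so add the step enthalpies.
dH_total = dH1 + dH2 = 210.86 + (394.89)
dH_total = 605.75 kJ:

605.75 kJ


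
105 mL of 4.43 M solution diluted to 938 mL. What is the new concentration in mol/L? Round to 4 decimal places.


Dilution: M1*V1 = M2*V2, solve for M2.
M2 = M1*V1 / V2
M2 = 4.43 * 105 / 938
M2 = 465.15 / 938
M2 = 0.49589552 mol/L, rounded to 4 dp:

0.4959 mol/L


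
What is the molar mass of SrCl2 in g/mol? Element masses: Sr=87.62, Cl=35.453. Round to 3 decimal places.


M = sum(count * atomic_mass) over atoms.
M = 1*87.62 + 2*35.453
M = 87.62 + 70.906
M = 158.526 g/mol, rounded to 3 dp:

158.526 g/mol


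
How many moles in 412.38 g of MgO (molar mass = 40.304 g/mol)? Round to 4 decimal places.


n = mass / M
n = 412.38 / 40.304
n = 10.23173879 mol, rounded to 4 dp:

10.2317 mol


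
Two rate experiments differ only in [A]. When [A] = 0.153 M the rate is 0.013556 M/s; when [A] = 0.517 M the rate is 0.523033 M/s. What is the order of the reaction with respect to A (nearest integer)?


Rate is proportional to [A]^n, so rate2/rate1 = ([A]2/[A]1)^n. Take logs to solve for n.
rate2/rate1 = 0.523033 / 0.013556 = 38.5831
[A]2/[A]1 = 0.517 / 0.153 = 3.3791
n = ln(38.5831) / ln(3.3791) = 3.0
Nearest integer order:

3


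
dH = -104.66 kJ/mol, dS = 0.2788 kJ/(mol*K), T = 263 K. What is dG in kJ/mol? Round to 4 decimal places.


Gibbs: dG = dH - T*dS (consistent units, dS already in kJ/(mol*K)).
T*dS = 263 * 0.2788 = 73.3244
dG = -104.66 - (73.3244)
dG = -177.9844 kJ/mol, rounded to 4 dp:

-177.9844 kJ/mol


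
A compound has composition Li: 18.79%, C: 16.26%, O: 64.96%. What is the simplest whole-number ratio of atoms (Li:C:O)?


Assume 100 g of compound, divide each mass% by atomic mass to get moles, then normalize by the smallest to get a raw atom ratio.
Moles per 100 g: Li: 18.79/6.941 = 2.7071, C: 16.26/12.011 = 1.3538, O: 64.96/15.999 = 4.0603
Raw ratio (divide by min = 1.3538): Li: 2.0, C: 1.0, O: 2.999
Multiply by 1 to clear fractions: Li: 2.0 ~= 2, C: 1.0 ~= 1, O: 2.999 ~= 3
Reduce by GCD to get the simplest whole-number ratio:

2:1:3


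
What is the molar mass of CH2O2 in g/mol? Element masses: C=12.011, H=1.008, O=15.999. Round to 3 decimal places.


M = sum(count * atomic_mass) over atoms.
M = 1*12.011 + 2*1.008 + 2*15.999
M = 12.011 + 2.016 + 31.998
M = 46.025 g/mol, rounded to 3 dp:

46.025 g/mol


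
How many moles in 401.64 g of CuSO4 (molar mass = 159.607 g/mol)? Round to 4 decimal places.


n = mass / M
n = 401.64 / 159.607
n = 2.51643098 mol, rounded to 4 dp:

2.5164 mol


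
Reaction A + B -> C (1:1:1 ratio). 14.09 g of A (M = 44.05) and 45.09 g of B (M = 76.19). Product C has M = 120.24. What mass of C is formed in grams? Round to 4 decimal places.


Find moles of each reactant; the smaller value is the limiting reagent in a 1:1:1 reaction, so moles_C equals moles of the limiter.
n_A = mass_A / M_A = 14.09 / 44.05 = 0.319864 mol
n_B = mass_B / M_B = 45.09 / 76.19 = 0.59181 mol
Limiting reagent: A (smaller), n_limiting = 0.319864 mol
mass_C = n_limiting * M_C = 0.319864 * 120.24
mass_C = 38.46044736 g, rounded to 4 dp:

38.4604 g


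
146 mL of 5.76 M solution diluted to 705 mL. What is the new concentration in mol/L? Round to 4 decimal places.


Dilution: M1*V1 = M2*V2, solve for M2.
M2 = M1*V1 / V2
M2 = 5.76 * 146 / 705
M2 = 840.96 / 705
M2 = 1.19285106 mol/L, rounded to 4 dp:

1.1929 mol/L


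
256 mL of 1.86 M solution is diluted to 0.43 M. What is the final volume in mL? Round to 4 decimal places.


Dilution: M1*V1 = M2*V2, solve for V2.
V2 = M1*V1 / M2
V2 = 1.86 * 256 / 0.43
V2 = 476.16 / 0.43
V2 = 1107.34883721 mL, rounded to 4 dp:

1107.3488 mL


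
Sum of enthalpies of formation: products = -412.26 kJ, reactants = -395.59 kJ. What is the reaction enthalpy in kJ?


dH_rxn = sum(dH_f products) - sum(dH_f reactants)
dH_rxn = -412.26 - (-395.59)
dH_rxn = -16.67 kJ:

-16.67 kJ


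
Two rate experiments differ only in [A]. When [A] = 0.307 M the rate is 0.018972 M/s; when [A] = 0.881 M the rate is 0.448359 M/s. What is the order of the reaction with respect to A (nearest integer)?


Rate is proportional to [A]^n, so rate2/rate1 = ([A]2/[A]1)^n. Take logs to solve for n.
rate2/rate1 = 0.448359 / 0.018972 = 23.6327
[A]2/[A]1 = 0.881 / 0.307 = 2.8697
n = ln(23.6327) / ln(2.8697) = 3.0
Nearest integer order:

3


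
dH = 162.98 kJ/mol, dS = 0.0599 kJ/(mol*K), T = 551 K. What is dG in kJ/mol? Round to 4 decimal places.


Gibbs: dG = dH - T*dS (consistent units, dS already in kJ/(mol*K)).
T*dS = 551 * 0.0599 = 33.0049
dG = 162.98 - (33.0049)
dG = 129.9751 kJ/mol, rounded to 4 dp:

129.9751 kJ/mol


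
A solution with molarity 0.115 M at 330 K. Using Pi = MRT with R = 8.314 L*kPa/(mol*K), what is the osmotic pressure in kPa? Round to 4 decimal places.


Osmotic pressure (van't Hoff): Pi = M*R*T.
RT = 8.314 * 330 = 2743.62
Pi = 0.115 * 2743.62
Pi = 315.5163 kPa, rounded to 4 dp:

315.5163 kPa


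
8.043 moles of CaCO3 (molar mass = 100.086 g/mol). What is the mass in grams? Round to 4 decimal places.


mass = n * M
mass = 8.043 * 100.086
mass = 804.991698 g, rounded to 4 dp:

804.9917 g


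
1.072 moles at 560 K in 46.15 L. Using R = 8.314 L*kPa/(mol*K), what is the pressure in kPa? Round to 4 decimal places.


PV = nRT, solve for P = nRT / V.
nRT = 1.072 * 8.314 * 560 = 4991.0605
P = 4991.0605 / 46.15
P = 108.14865655 kPa, rounded to 4 dp:

108.1487 kPa


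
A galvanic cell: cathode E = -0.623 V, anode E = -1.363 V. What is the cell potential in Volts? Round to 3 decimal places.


Standard cell potential: E_cell = E_cathode - E_anode.
E_cell = -0.623 - (-1.363)
E_cell = 0.74 V, rounded to 3 dp:

0.740 V


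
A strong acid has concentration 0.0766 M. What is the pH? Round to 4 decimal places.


A strong acid dissociates completely, so [H+] equals the given concentration.
pH = -log10([H+]) = -log10(0.0766)
pH = 1.11577123, rounded to 4 dp:

1.1158


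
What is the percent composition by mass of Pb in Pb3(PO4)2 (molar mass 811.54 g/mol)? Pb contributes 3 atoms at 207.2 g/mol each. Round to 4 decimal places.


pct = 100 * (n_elem * M_elem) / M_total
mass_contribution = 3 * 207.2 = 621.6 g/mol
pct = 100 * 621.6 / 811.54
pct = 76.59511546 %, rounded to 4 dp:

76.5951 %


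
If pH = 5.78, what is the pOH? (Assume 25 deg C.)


At 25 deg C, pH + pOH = 14.
pOH = 14 - pH = 14 - 5.78
pOH = 8.22:

8.22


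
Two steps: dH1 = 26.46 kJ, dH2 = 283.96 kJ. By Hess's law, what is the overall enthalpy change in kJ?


Hess's law: enthalpy is a state function, so add the step enthalpies.
dH_total = dH1 + dH2 = 26.46 + (283.96)
dH_total = 310.42 kJ:

310.42 kJ


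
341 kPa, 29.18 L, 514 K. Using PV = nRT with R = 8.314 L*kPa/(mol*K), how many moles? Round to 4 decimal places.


PV = nRT, solve for n = PV / (RT).
PV = 341 * 29.18 = 9950.38
RT = 8.314 * 514 = 4273.396
n = 9950.38 / 4273.396
n = 2.32844791 mol, rounded to 4 dp:

2.3284 mol


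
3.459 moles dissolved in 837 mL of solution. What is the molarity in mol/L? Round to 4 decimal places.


Convert volume to liters: V_L = V_mL / 1000.
V_L = 837 / 1000 = 0.837 L
M = n / V_L = 3.459 / 0.837
M = 4.13261649 mol/L, rounded to 4 dp:

4.1326 mol/L


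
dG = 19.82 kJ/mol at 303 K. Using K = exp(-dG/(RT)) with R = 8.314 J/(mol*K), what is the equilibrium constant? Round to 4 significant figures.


dG is in kJ/mol; multiply by 1000 to match R in J/(mol*K).
RT = 8.314 * 303 = 2519.142 J/mol
exponent = -dG*1000 / (RT) = -(19.82*1000) / 2519.142 = -7.86775815
K = exp(-7.86775815)
K = 0.00038289179, rounded to 4 significant figures:

0.0003829


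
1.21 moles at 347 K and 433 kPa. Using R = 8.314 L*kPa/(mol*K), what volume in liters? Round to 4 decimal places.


PV = nRT, solve for V = nRT / P.
nRT = 1.21 * 8.314 * 347 = 3490.7992
V = 3490.7992 / 433
V = 8.06189192 L, rounded to 4 dp:

8.0619 L


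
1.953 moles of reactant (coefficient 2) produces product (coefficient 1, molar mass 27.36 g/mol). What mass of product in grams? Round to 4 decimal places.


Use the coefficient ratio to convert reactant moles to product moles, then multiply by the product's molar mass.
moles_P = moles_R * (coeff_P / coeff_R) = 1.953 * (1/2) = 0.9765
mass_P = moles_P * M_P = 0.9765 * 27.36
mass_P = 26.71704 g, rounded to 4 dp:

26.7170 g


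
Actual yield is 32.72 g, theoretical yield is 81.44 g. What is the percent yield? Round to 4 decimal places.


% yield = 100 * actual / theoretical
% yield = 100 * 32.72 / 81.44
% yield = 40.17681729 %, rounded to 4 dp:

40.1768 %


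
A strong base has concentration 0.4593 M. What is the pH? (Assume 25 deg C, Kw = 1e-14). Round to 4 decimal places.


A strong base dissociates completely, so [OH-] equals the given concentration.
pOH = -log10([OH-]) = -log10(0.4593) = 0.337904
pH = 14 - pOH = 14 - 0.337904
pH = 13.662096, rounded to 4 dp:

13.6621


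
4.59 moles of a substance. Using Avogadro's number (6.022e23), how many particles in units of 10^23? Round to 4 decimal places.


N = n * NA, then divide by 1e23 for the requested units.
N / 1e23 = n * 6.022
N / 1e23 = 4.59 * 6.022
N / 1e23 = 27.64098, rounded to 4 dp:

27.6410


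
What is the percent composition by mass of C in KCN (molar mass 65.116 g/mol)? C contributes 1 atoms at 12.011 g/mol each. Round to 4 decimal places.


pct = 100 * (n_elem * M_elem) / M_total
mass_contribution = 1 * 12.011 = 12.011 g/mol
pct = 100 * 12.011 / 65.116
pct = 18.44554334 %, rounded to 4 dp:

18.4455 %


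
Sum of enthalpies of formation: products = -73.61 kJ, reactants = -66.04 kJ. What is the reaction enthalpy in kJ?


dH_rxn = sum(dH_f products) - sum(dH_f reactants)
dH_rxn = -73.61 - (-66.04)
dH_rxn = -7.57 kJ:

-7.57 kJ


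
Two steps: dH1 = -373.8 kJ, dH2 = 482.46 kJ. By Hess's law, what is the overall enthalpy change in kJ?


Hess's law: enthalpy is a state function, so add the step enthalpies.
dH_total = dH1 + dH2 = -373.8 + (482.46)
dH_total = 108.66 kJ:

108.66 kJ


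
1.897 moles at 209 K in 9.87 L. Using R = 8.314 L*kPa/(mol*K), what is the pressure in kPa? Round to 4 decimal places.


PV = nRT, solve for P = nRT / V.
nRT = 1.897 * 8.314 * 209 = 3296.2765
P = 3296.2765 / 9.87
P = 333.96925025 kPa, rounded to 4 dp:

333.9693 kPa


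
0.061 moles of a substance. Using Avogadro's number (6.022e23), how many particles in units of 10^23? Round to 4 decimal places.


N = n * NA, then divide by 1e23 for the requested units.
N / 1e23 = n * 6.022
N / 1e23 = 0.061 * 6.022
N / 1e23 = 0.367342, rounded to 4 dp:

0.3673


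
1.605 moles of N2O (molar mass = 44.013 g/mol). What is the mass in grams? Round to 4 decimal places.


mass = n * M
mass = 1.605 * 44.013
mass = 70.640865 g, rounded to 4 dp:

70.6409 g


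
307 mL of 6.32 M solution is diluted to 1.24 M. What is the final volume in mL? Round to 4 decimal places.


Dilution: M1*V1 = M2*V2, solve for V2.
V2 = M1*V1 / M2
V2 = 6.32 * 307 / 1.24
V2 = 1940.24 / 1.24
V2 = 1564.70967742 mL, rounded to 4 dp:

1564.7097 mL


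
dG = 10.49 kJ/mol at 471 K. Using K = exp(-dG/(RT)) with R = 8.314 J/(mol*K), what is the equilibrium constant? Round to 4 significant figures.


dG is in kJ/mol; multiply by 1000 to match R in J/(mol*K).
RT = 8.314 * 471 = 3915.894 J/mol
exponent = -dG*1000 / (RT) = -(10.49*1000) / 3915.894 = -2.67882634
K = exp(-2.67882634)
K = 0.068643671, rounded to 4 significant figures:

0.06864


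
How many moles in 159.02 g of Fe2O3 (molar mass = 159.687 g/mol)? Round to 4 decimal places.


n = mass / M
n = 159.02 / 159.687
n = 0.99582308 mol, rounded to 4 dp:

0.9958 mol


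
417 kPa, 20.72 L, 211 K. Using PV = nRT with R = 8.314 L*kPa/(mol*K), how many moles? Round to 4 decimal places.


PV = nRT, solve for n = PV / (RT).
PV = 417 * 20.72 = 8640.24
RT = 8.314 * 211 = 1754.254
n = 8640.24 / 1754.254
n = 4.92530728 mol, rounded to 4 dp:

4.9253 mol


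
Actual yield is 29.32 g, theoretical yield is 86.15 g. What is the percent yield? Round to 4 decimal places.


% yield = 100 * actual / theoretical
% yield = 100 * 29.32 / 86.15
% yield = 34.03366222 %, rounded to 4 dp:

34.0337 %


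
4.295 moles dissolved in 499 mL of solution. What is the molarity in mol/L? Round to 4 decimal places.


Convert volume to liters: V_L = V_mL / 1000.
V_L = 499 / 1000 = 0.499 L
M = n / V_L = 4.295 / 0.499
M = 8.60721443 mol/L, rounded to 4 dp:

8.6072 mol/L


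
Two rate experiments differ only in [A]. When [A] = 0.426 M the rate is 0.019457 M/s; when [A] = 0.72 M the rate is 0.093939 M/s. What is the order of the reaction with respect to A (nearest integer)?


Rate is proportional to [A]^n, so rate2/rate1 = ([A]2/[A]1)^n. Take logs to solve for n.
rate2/rate1 = 0.093939 / 0.019457 = 4.828
[A]2/[A]1 = 0.72 / 0.426 = 1.6901
n = ln(4.828) / ln(1.6901) = 3.0
Nearest integer order:

3


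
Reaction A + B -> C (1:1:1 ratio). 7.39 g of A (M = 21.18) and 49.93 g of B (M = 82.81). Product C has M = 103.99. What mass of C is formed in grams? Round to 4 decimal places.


Find moles of each reactant; the smaller value is the limiting reagent in a 1:1:1 reaction, so moles_C equals moles of the limiter.
n_A = mass_A / M_A = 7.39 / 21.18 = 0.348914 mol
n_B = mass_B / M_B = 49.93 / 82.81 = 0.602947 mol
Limiting reagent: A (smaller), n_limiting = 0.348914 mol
mass_C = n_limiting * M_C = 0.348914 * 103.99
mass_C = 36.28356686 g, rounded to 4 dp:

36.2836 g


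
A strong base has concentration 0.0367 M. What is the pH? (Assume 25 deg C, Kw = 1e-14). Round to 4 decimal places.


A strong base dissociates completely, so [OH-] equals the given concentration.
pOH = -log10([OH-]) = -log10(0.0367) = 1.435334
pH = 14 - pOH = 14 - 1.435334
pH = 12.564666, rounded to 4 dp:

12.5647


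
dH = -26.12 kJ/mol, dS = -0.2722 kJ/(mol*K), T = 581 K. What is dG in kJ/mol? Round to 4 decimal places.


Gibbs: dG = dH - T*dS (consistent units, dS already in kJ/(mol*K)).
T*dS = 581 * -0.2722 = -158.1482
dG = -26.12 - (-158.1482)
dG = 132.0282 kJ/mol, rounded to 4 dp:

132.0282 kJ/mol


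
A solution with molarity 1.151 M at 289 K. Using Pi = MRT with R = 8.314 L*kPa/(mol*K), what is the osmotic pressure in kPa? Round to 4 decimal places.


Osmotic pressure (van't Hoff): Pi = M*R*T.
RT = 8.314 * 289 = 2402.746
Pi = 1.151 * 2402.746
Pi = 2765.560646 kPa, rounded to 4 dp:

2765.5606 kPa


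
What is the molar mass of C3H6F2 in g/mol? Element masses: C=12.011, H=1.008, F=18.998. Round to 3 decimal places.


M = sum(count * atomic_mass) over atoms.
M = 3*12.011 + 6*1.008 + 2*18.998
M = 36.033 + 6.048 + 37.996
M = 80.077 g/mol, rounded to 3 dp:

80.077 g/mol


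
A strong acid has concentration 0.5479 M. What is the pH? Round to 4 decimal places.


A strong acid dissociates completely, so [H+] equals the given concentration.
pH = -log10([H+]) = -log10(0.5479)
pH = 0.2612987, rounded to 4 dp:

0.2613


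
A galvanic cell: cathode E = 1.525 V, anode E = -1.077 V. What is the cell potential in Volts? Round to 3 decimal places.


Standard cell potential: E_cell = E_cathode - E_anode.
E_cell = 1.525 - (-1.077)
E_cell = 2.602 V, rounded to 3 dp:

2.602 V


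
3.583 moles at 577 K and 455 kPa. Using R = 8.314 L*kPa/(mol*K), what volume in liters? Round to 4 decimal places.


PV = nRT, solve for V = nRT / P.
nRT = 3.583 * 8.314 * 577 = 17188.2888
V = 17188.2888 / 455
V = 37.7764589 L, rounded to 4 dp:

37.7765 L


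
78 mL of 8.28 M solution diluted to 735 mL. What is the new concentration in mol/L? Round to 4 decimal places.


Dilution: M1*V1 = M2*V2, solve for M2.
M2 = M1*V1 / V2
M2 = 8.28 * 78 / 735
M2 = 645.84 / 735
M2 = 0.87869388 mol/L, rounded to 4 dp:

0.8787 mol/L


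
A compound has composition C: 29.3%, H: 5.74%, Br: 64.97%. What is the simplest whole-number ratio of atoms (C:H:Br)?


Assume 100 g of compound, divide each mass% by atomic mass to get moles, then normalize by the smallest to get a raw atom ratio.
Moles per 100 g: C: 29.3/12.011 = 2.4394, H: 5.74/1.008 = 5.6944, Br: 64.97/79.904 = 0.8131
Raw ratio (divide by min = 0.8131): C: 3.0, H: 7.003, Br: 1.0
Multiply by 1 to clear fractions: C: 3.0 ~= 3, H: 7.003 ~= 7, Br: 1.0 ~= 1
Reduce by GCD to get the simplest whole-number ratio:

3:7:1


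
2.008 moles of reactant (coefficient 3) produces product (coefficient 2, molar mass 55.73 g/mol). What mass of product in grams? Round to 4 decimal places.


Use the coefficient ratio to convert reactant moles to product moles, then multiply by the product's molar mass.
moles_P = moles_R * (coeff_P / coeff_R) = 2.008 * (2/3) = 1.338667
mass_P = moles_P * M_P = 1.338667 * 55.73
mass_P = 74.60391191 g, rounded to 4 dp:

74.6039 g


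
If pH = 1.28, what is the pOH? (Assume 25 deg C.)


At 25 deg C, pH + pOH = 14.
pOH = 14 - pH = 14 - 1.28
pOH = 12.72:

12.72


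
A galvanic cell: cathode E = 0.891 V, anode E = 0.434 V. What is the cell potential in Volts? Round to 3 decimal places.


Standard cell potential: E_cell = E_cathode - E_anode.
E_cell = 0.891 - (0.434)
E_cell = 0.457 V, rounded to 3 dp:

0.457 V


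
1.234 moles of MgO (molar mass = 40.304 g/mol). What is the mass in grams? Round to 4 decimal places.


mass = n * M
mass = 1.234 * 40.304
mass = 49.735136 g, rounded to 4 dp:

49.7351 g


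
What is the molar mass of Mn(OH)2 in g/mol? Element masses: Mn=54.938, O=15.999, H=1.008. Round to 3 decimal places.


M = sum(count * atomic_mass) over atoms.
M = 1*54.938 + 2*15.999 + 2*1.008
M = 54.938 + 31.998 + 2.016
M = 88.952 g/mol, rounded to 3 dp:

88.952 g/mol


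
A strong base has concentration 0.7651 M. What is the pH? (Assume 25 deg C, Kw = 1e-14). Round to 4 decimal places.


A strong base dissociates completely, so [OH-] equals the given concentration.
pOH = -log10([OH-]) = -log10(0.7651) = 0.116282
pH = 14 - pOH = 14 - 0.116282
pH = 13.883718, rounded to 4 dp:

13.8837


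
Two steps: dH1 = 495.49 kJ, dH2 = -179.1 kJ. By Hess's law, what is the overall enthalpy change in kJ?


Hess's law: enthalpy is a state function, so add the step enthalpies.
dH_total = dH1 + dH2 = 495.49 + (-179.1)
dH_total = 316.39 kJ:

316.39 kJ


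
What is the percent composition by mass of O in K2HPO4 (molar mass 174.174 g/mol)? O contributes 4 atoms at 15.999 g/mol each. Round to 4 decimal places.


pct = 100 * (n_elem * M_elem) / M_total
mass_contribution = 4 * 15.999 = 63.996 g/mol
pct = 100 * 63.996 / 174.174
pct = 36.74256778 %, rounded to 4 dp:

36.7426 %


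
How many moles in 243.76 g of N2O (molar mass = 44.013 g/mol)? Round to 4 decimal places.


n = mass / M
n = 243.76 / 44.013
n = 5.53836367 mol, rounded to 4 dp:

5.5384 mol


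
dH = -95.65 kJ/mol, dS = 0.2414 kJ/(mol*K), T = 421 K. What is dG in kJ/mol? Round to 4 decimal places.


Gibbs: dG = dH - T*dS (consistent units, dS already in kJ/(mol*K)).
T*dS = 421 * 0.2414 = 101.6294
dG = -95.65 - (101.6294)
dG = -197.2794 kJ/mol, rounded to 4 dp:

-197.2794 kJ/mol


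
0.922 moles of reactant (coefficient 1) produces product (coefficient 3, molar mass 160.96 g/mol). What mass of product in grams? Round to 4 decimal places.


Use the coefficient ratio to convert reactant moles to product moles, then multiply by the product's molar mass.
moles_P = moles_R * (coeff_P / coeff_R) = 0.922 * (3/1) = 2.766
mass_P = moles_P * M_P = 2.766 * 160.96
mass_P = 445.21536 g, rounded to 4 dp:

445.2154 g


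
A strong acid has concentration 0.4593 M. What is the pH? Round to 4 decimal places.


A strong acid dissociates completely, so [H+] equals the given concentration.
pH = -log10([H+]) = -log10(0.4593)
pH = 0.33790355, rounded to 4 dp:

0.3379


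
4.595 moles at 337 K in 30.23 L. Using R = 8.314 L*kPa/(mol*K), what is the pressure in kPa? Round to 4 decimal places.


PV = nRT, solve for P = nRT / V.
nRT = 4.595 * 8.314 * 337 = 12874.3537
P = 12874.3537 / 30.23
P = 425.880043 kPa, rounded to 4 dp:

425.8800 kPa


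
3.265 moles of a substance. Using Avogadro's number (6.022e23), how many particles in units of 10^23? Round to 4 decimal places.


N = n * NA, then divide by 1e23 for the requested units.
N / 1e23 = n * 6.022
N / 1e23 = 3.265 * 6.022
N / 1e23 = 19.66183, rounded to 4 dp:

19.6618


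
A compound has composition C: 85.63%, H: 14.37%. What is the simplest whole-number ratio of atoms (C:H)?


Assume 100 g of compound, divide each mass% by atomic mass to get moles, then normalize by the smallest to get a raw atom ratio.
Moles per 100 g: C: 85.63/12.011 = 7.1293, H: 14.37/1.008 = 14.256
Raw ratio (divide by min = 7.1293): C: 1.0, H: 2.0
Multiply by 1 to clear fractions: C: 1.0 ~= 1, H: 2.0 ~= 2
Reduce by GCD to get the simplest whole-number ratio:

1:2


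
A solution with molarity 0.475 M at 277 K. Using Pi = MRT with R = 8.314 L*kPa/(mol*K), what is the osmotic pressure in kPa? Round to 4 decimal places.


Osmotic pressure (van't Hoff): Pi = M*R*T.
RT = 8.314 * 277 = 2302.978
Pi = 0.475 * 2302.978
Pi = 1093.91455 kPa, rounded to 4 dp:

1093.9146 kPa


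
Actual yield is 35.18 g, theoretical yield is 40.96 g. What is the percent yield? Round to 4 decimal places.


% yield = 100 * actual / theoretical
% yield = 100 * 35.18 / 40.96
% yield = 85.88867188 %, rounded to 4 dp:

85.8887 %


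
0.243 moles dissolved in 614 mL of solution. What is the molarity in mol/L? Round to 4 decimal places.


Convert volume to liters: V_L = V_mL / 1000.
V_L = 614 / 1000 = 0.614 L
M = n / V_L = 0.243 / 0.614
M = 0.39576547 mol/L, rounded to 4 dp:

0.3958 mol/L


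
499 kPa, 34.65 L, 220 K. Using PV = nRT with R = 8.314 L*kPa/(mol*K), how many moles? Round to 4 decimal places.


PV = nRT, solve for n = PV / (RT).
PV = 499 * 34.65 = 17290.35
RT = 8.314 * 220 = 1829.08
n = 17290.35 / 1829.08
n = 9.45303103 mol, rounded to 4 dp:

9.4530 mol


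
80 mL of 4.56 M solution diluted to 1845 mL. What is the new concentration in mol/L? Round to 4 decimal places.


Dilution: M1*V1 = M2*V2, solve for M2.
M2 = M1*V1 / V2
M2 = 4.56 * 80 / 1845
M2 = 364.8 / 1845
M2 = 0.19772358 mol/L, rounded to 4 dp:

0.1977 mol/L


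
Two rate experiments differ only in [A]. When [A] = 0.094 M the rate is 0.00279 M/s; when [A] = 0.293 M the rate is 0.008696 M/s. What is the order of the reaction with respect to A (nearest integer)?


Rate is proportional to [A]^n, so rate2/rate1 = ([A]2/[A]1)^n. Take logs to solve for n.
rate2/rate1 = 0.008696 / 0.00279 = 3.1168
[A]2/[A]1 = 0.293 / 0.094 = 3.117
n = ln(3.1168) / ln(3.117) = 1.0
Nearest integer order:

1


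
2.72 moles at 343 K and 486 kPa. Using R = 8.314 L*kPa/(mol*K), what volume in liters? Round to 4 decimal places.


PV = nRT, solve for V = nRT / P.
nRT = 2.72 * 8.314 * 343 = 7756.6294
V = 7756.6294 / 486
V = 15.9601428 L, rounded to 4 dp:

15.9601 L


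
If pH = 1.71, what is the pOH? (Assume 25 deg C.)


At 25 deg C, pH + pOH = 14.
pOH = 14 - pH = 14 - 1.71
pOH = 12.29:

12.29


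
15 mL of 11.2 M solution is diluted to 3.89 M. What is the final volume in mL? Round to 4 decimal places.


Dilution: M1*V1 = M2*V2, solve for V2.
V2 = M1*V1 / M2
V2 = 11.2 * 15 / 3.89
V2 = 168.0 / 3.89
V2 = 43.18766067 mL, rounded to 4 dp:

43.1877 mL


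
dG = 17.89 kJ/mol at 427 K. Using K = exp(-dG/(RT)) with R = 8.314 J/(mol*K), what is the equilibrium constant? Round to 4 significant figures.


dG is in kJ/mol; multiply by 1000 to match R in J/(mol*K).
RT = 8.314 * 427 = 3550.078 J/mol
exponent = -dG*1000 / (RT) = -(17.89*1000) / 3550.078 = -5.0393259
K = exp(-5.0393259)
K = 0.0064781137, rounded to 4 significant figures:

0.006478


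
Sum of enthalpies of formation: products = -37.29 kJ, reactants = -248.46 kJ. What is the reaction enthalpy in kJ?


dH_rxn = sum(dH_f products) - sum(dH_f reactants)
dH_rxn = -37.29 - (-248.46)
dH_rxn = 211.17 kJ:

211.17 kJ


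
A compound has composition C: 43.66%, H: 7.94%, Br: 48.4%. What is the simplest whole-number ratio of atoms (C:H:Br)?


Assume 100 g of compound, divide each mass% by atomic mass to get moles, then normalize by the smallest to get a raw atom ratio.
Moles per 100 g: C: 43.66/12.011 = 3.635, H: 7.94/1.008 = 7.877, Br: 48.4/79.904 = 0.6057
Raw ratio (divide by min = 0.6057): C: 6.001, H: 13.004, Br: 1.0
Multiply by 1 to clear fractions: C: 6.001 ~= 6, H: 13.004 ~= 13, Br: 1.0 ~= 1
Reduce by GCD to get the simplest whole-number ratio:

6:13:1


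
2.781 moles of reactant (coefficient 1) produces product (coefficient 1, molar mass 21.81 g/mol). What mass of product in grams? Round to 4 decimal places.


Use the coefficient ratio to convert reactant moles to product moles, then multiply by the product's molar mass.
moles_P = moles_R * (coeff_P / coeff_R) = 2.781 * (1/1) = 2.781
mass_P = moles_P * M_P = 2.781 * 21.81
mass_P = 60.65361 g, rounded to 4 dp:

60.6536 g


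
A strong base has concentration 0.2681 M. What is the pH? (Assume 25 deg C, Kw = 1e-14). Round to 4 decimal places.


A strong base dissociates completely, so [OH-] equals the given concentration.
pOH = -log10([OH-]) = -log10(0.2681) = 0.571703
pH = 14 - pOH = 14 - 0.571703
pH = 13.428297, rounded to 4 dp:

13.4283


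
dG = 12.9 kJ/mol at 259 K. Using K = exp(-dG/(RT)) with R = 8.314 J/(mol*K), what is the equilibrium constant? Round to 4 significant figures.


dG is in kJ/mol; multiply by 1000 to match R in J/(mol*K).
RT = 8.314 * 259 = 2153.326 J/mol
exponent = -dG*1000 / (RT) = -(12.9*1000) / 2153.326 = -5.99073248
K = exp(-5.99073248)
K = 0.0025018308, rounded to 4 significant figures:

0.002502


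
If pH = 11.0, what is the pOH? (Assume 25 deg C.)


At 25 deg C, pH + pOH = 14.
pOH = 14 - pH = 14 - 11.0
pOH = 3.0:

3.00


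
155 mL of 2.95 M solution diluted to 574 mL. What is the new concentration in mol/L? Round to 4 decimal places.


Dilution: M1*V1 = M2*V2, solve for M2.
M2 = M1*V1 / V2
M2 = 2.95 * 155 / 574
M2 = 457.25 / 574
M2 = 0.79660279 mol/L, rounded to 4 dp:

0.7966 mol/L


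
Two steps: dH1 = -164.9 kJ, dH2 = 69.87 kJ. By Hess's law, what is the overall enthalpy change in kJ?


Hess's law: enthalpy is a state function, so add the step enthalpies.
dH_total = dH1 + dH2 = -164.9 + (69.87)
dH_total = -95.03 kJ:

-95.03 kJ


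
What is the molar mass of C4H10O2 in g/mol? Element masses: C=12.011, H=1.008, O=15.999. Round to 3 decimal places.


M = sum(count * atomic_mass) over atoms.
M = 4*12.011 + 10*1.008 + 2*15.999
M = 48.044 + 10.08 + 31.998
M = 90.122 g/mol, rounded to 3 dp:

90.122 g/mol


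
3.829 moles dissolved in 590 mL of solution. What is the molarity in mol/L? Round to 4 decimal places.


Convert volume to liters: V_L = V_mL / 1000.
V_L = 590 / 1000 = 0.59 L
M = n / V_L = 3.829 / 0.59
M = 6.48983051 mol/L, rounded to 4 dp:

6.4898 mol/L


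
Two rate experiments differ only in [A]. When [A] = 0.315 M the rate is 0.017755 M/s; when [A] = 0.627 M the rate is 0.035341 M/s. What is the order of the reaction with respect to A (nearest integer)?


Rate is proportional to [A]^n, so rate2/rate1 = ([A]2/[A]1)^n. Take logs to solve for n.
rate2/rate1 = 0.035341 / 0.017755 = 1.9905
[A]2/[A]1 = 0.627 / 0.315 = 1.9905
n = ln(1.9905) / ln(1.9905) = 1.0
Nearest integer order:

1


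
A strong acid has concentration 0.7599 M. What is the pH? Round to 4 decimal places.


A strong acid dissociates completely, so [H+] equals the given concentration.
pH = -log10([H+]) = -log10(0.7599)
pH = 0.11924356, rounded to 4 dp:

0.1192


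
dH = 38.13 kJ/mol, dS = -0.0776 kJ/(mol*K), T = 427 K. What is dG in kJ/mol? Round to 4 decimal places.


Gibbs: dG = dH - T*dS (consistent units, dS already in kJ/(mol*K)).
T*dS = 427 * -0.0776 = -33.1352
dG = 38.13 - (-33.1352)
dG = 71.2652 kJ/mol, rounded to 4 dp:

71.2652 kJ/mol


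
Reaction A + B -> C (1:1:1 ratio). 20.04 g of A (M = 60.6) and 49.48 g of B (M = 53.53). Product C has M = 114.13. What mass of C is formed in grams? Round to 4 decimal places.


Find moles of each reactant; the smaller value is the limiting reagent in a 1:1:1 reaction, so moles_C equals moles of the limiter.
n_A = mass_A / M_A = 20.04 / 60.6 = 0.330693 mol
n_B = mass_B / M_B = 49.48 / 53.53 = 0.924341 mol
Limiting reagent: A (smaller), n_limiting = 0.330693 mol
mass_C = n_limiting * M_C = 0.330693 * 114.13
mass_C = 37.74199209 g, rounded to 4 dp:

37.7420 g


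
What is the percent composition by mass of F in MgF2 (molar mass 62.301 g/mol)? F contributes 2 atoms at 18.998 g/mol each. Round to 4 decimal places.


pct = 100 * (n_elem * M_elem) / M_total
mass_contribution = 2 * 18.998 = 37.996 g/mol
pct = 100 * 37.996 / 62.301
pct = 60.98778511 %, rounded to 4 dp:

60.9878 %


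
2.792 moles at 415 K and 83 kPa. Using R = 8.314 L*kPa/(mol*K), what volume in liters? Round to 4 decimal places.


PV = nRT, solve for V = nRT / P.
nRT = 2.792 * 8.314 * 415 = 9633.2655
V = 9633.2655 / 83
V = 116.06343976 L, rounded to 4 dp:

116.0634 L


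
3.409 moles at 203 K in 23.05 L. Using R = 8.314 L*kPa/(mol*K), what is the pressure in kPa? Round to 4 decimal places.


PV = nRT, solve for P = nRT / V.
nRT = 3.409 * 8.314 * 203 = 5753.5125
P = 5753.5125 / 23.05
P = 249.61008677 kPa, rounded to 4 dp:

249.6101 kPa


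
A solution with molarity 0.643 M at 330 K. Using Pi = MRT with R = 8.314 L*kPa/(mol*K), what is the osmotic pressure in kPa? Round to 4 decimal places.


Osmotic pressure (van't Hoff): Pi = M*R*T.
RT = 8.314 * 330 = 2743.62
Pi = 0.643 * 2743.62
Pi = 1764.14766 kPa, rounded to 4 dp:

1764.1477 kPa


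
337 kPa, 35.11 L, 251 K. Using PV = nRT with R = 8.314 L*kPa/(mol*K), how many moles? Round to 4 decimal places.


PV = nRT, solve for n = PV / (RT).
PV = 337 * 35.11 = 11832.07
RT = 8.314 * 251 = 2086.814
n = 11832.07 / 2086.814
n = 5.66992075 mol, rounded to 4 dp:

5.6699 mol


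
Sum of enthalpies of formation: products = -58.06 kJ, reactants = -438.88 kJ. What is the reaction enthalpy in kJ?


dH_rxn = sum(dH_f products) - sum(dH_f reactants)
dH_rxn = -58.06 - (-438.88)
dH_rxn = 380.82 kJ:

380.82 kJ


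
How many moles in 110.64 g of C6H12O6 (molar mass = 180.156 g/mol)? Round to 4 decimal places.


n = mass / M
n = 110.64 / 180.156
n = 0.61413442 mol, rounded to 4 dp:

0.6141 mol


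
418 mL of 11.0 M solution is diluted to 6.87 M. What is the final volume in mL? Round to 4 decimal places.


Dilution: M1*V1 = M2*V2, solve for V2.
V2 = M1*V1 / M2
V2 = 11.0 * 418 / 6.87
V2 = 4598.0 / 6.87
V2 = 669.286754 mL, rounded to 4 dp:

669.2868 mL


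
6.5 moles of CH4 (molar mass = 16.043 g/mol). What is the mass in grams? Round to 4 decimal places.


mass = n * M
mass = 6.5 * 16.043
mass = 104.2795 g, rounded to 4 dp:

104.2795 g


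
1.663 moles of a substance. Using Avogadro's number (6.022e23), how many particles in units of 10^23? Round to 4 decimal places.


N = n * NA, then divide by 1e23 for the requested units.
N / 1e23 = n * 6.022
N / 1e23 = 1.663 * 6.022
N / 1e23 = 10.014586, rounded to 4 dp:

10.0146
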